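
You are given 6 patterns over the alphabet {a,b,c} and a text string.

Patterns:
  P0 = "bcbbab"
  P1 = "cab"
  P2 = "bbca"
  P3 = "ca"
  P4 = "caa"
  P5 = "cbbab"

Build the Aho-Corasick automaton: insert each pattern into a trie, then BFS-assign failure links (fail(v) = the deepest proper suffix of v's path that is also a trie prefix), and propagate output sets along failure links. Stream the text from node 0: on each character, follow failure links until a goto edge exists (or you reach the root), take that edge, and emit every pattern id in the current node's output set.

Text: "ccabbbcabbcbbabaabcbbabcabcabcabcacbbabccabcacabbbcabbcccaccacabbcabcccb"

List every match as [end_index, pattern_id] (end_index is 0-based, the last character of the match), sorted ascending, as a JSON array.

Construct AC machine:
Trie (insert patterns):
  0='ε' goto b→1 c→7
  1='b' goto b→10 c→2
  2='bc' goto b→3
  3='bcb' goto b→4
  4='bcbb' goto a→5
  5='bcbba' goto b→6
  6='bcbbab' goto ·  ←P0
  7='c' goto a→8 b→14
  8='ca' goto a→13 b→9  ←P3
  9='cab' goto ·  ←P1
  10='bb' goto c→11
  11='bbc' goto a→12
  12='bbca' goto ·  ←P2
  13='caa' goto ·  ←P4
  14='cb' goto b→15
  15='cbb' goto a→16
  16='cbba' goto b→17
  17='cbbab' goto ·  ←P5

BFS fail/out derivation:
  n1('b'): parent n0 fail=0; on 'b' 0 → fail=0;  out ∅∪∅=∅
  n7('c'): parent n0 fail=0; on 'c' 0 → fail=0;  out ∅∪∅=∅
  n2('bc'): parent n1 fail=0; on 'c' 0 → fail=7;  out ∅∪∅=∅
  n8('ca'): parent n7 fail=0; on 'a' 0 → fail=0;  out {3}∪∅={3}
  n10('bb'): parent n1 fail=0; on 'b' 0 → fail=1;  out ∅∪∅=∅
  n14('cb'): parent n7 fail=0; on 'b' 0 → fail=1;  out ∅∪∅=∅
  n3('bcb'): parent n2 fail=7; on 'b' 7 → fail=14;  out ∅∪∅=∅
  n9('cab'): parent n8 fail=0; on 'b' 0 → fail=1;  out {1}∪∅={1}
  n11('bbc'): parent n10 fail=1; on 'c' 1 → fail=2;  out ∅∪∅=∅
  n13('caa'): parent n8 fail=0; on 'a' 0 → fail=0;  out {4}∪∅={4}
  n15('cbb'): parent n14 fail=1; on 'b' 1 → fail=10;  out ∅∪∅=∅
  n4('bcbb'): parent n3 fail=14; on 'b' 14 → fail=15;  out ∅∪∅=∅
  n12('bbca'): parent n11 fail=2; on 'a' 2→7 → fail=8;  out {2}∪{3}={2,3}
  n16('cbba'): parent n15 fail=10; on 'a' 10→1→0 → fail=0;  out ∅∪∅=∅
  n5('bcbba'): parent n4 fail=15; on 'a' 15 → fail=16;  out ∅∪∅=∅
  n17('cbbab'): parent n16 fail=0; on 'b' 0 → fail=1;  out {5}∪∅={5}
  n6('bcbbab'): parent n5 fail=16; on 'b' 16 → fail=17;  out {0}∪{5}={0,5}

Run:
pos 0 'c': at 7
pos 1 'c': at 7 (via fail)
pos 2 'a': at 8  emit P3@[1:2]
pos 3 'b': at 9  emit P1@[1:3]
pos 4 'b': at 10 (via fail)
pos 5 'b': at 10 (via fail)
pos 6 'c': at 11
pos 7 'a': at 12  emit P2@[4:7],P3@[6:7]
pos 8 'b': at 9 (via fail)  emit P1@[6:8]
pos 9 'b': at 10 (via fail)
pos 10 'c': at 11
pos 11 'b': at 3 (via fail)
pos 12 'b': at 4
pos 13 'a': at 5
pos 14 'b': at 6  emit P0@[9:14],P5@[10:14]
pos 15 'a': at 0 (via fail)
pos 16 'a': at 0
pos 17 'b': at 1
pos 18 'c': at 2
pos 19 'b': at 3
pos 20 'b': at 4
pos 21 'a': at 5
pos 22 'b': at 6  emit P0@[17:22],P5@[18:22]
pos 23 'c': at 2 (via fail)
pos 24 'a': at 8 (via fail)  emit P3@[23:24]
pos 25 'b': at 9  emit P1@[23:25]
pos 26 'c': at 2 (via fail)
pos 27 'a': at 8 (via fail)  emit P3@[26:27]
pos 28 'b': at 9  emit P1@[26:28]
pos 29 'c': at 2 (via fail)
pos 30 'a': at 8 (via fail)  emit P3@[29:30]
pos 31 'b': at 9  emit P1@[29:31]
pos 32 'c': at 2 (via fail)
pos 33 'a': at 8 (via fail)  emit P3@[32:33]
pos 34 'c': at 7 (via fail)
pos 35 'b': at 14
pos 36 'b': at 15
pos 37 'a': at 16
pos 38 'b': at 17  emit P5@[34:38]
pos 39 'c': at 2 (via fail)
pos 40 'c': at 7 (via fail)
pos 41 'a': at 8  emit P3@[40:41]
pos 42 'b': at 9  emit P1@[40:42]
pos 43 'c': at 2 (via fail)
pos 44 'a': at 8 (via fail)  emit P3@[43:44]
pos 45 'c': at 7 (via fail)
pos 46 'a': at 8  emit P3@[45:46]
pos 47 'b': at 9  emit P1@[45:47]
pos 48 'b': at 10 (via fail)
pos 49 'b': at 10 (via fail)
pos 50 'c': at 11
pos 51 'a': at 12  emit P2@[48:51],P3@[50:51]
pos 52 'b': at 9 (via fail)  emit P1@[50:52]
pos 53 'b': at 10 (via fail)
pos 54 'c': at 11
pos 55 'c': at 7 (via fail)
pos 56 'c': at 7 (via fail)
pos 57 'a': at 8  emit P3@[56:57]
pos 58 'c': at 7 (via fail)
pos 59 'c': at 7 (via fail)
pos 60 'a': at 8  emit P3@[59:60]
pos 61 'c': at 7 (via fail)
pos 62 'a': at 8  emit P3@[61:62]
pos 63 'b': at 9  emit P1@[61:63]
pos 64 'b': at 10 (via fail)
pos 65 'c': at 11
pos 66 'a': at 12  emit P2@[63:66],P3@[65:66]
pos 67 'b': at 9 (via fail)  emit P1@[65:67]
pos 68 'c': at 2 (via fail)
pos 69 'c': at 7 (via fail)
pos 70 'c': at 7 (via fail)
pos 71 'b': at 14

Result: [[2,3],[3,1],[7,2],[7,3],[8,1],[14,0],[14,5],[22,0],[22,5],[24,3],[25,1],[27,3],[28,1],[30,3],[31,1],[33,3],[38,5],[41,3],[42,1],[44,3],[46,3],[47,1],[51,2],[51,3],[52,1],[57,3],[60,3],[62,3],[63,1],[66,2],[66,3],[67,1]]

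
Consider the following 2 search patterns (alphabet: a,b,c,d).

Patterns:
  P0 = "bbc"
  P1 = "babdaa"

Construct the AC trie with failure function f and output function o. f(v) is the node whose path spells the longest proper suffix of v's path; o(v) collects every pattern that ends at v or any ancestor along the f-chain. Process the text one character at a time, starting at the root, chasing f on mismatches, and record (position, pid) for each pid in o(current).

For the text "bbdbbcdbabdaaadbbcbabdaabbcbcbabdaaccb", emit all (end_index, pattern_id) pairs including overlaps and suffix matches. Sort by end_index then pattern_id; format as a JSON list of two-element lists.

Construct AC machine:
Trie nodes:
  0='ε' goto b→1
  1='b' goto a→4 b→2
  2='bb' goto c→3
  3='bbc' goto ·  ←P0
  4='ba' goto b→5
  5='bab' goto d→6
  6='babd' goto a→7
  7='babda' goto a→8
  8='babdaa' goto ·  ←P1

Failure links (BFS by depth):
  n1('b'): parent n0 fail=0; on 'b' 0 → fail=0;  out ∅∪∅=∅
  n2('bb'): parent n1 fail=0; on 'b' 0 → fail=1;  out ∅∪∅=∅
  n4('ba'): parent n1 fail=0; on 'a' 0 → fail=0;  out ∅∪∅=∅
  n3('bbc'): parent n2 fail=1; on 'c' 1→0 → fail=0;  out {0}∪∅={0}
  n5('bab'): parent n4 fail=0; on 'b' 0 → fail=1;  out ∅∪∅=∅
  n6('babd'): parent n5 fail=1; on 'd' 1→0 → fail=0;  out ∅∪∅=∅
  n7('babda'): parent n6 fail=0; on 'a' 0 → fail=0;  out ∅∪∅=∅
  n8('babdaa'): parent n7 fail=0; on 'a' 0 → fail=0;  out {1}∪∅={1}

Run:
pos 0 'b': at 1
pos 1 'b': at 2
pos 2 'd': at 0 (fail-walked)
pos 3 'b': at 1
pos 4 'b': at 2
pos 5 'c': at 3  → match P0@[3:5]
pos 6 'd': at 0 (fail-walked)
pos 7 'b': at 1
pos 8 'a': at 4
pos 9 'b': at 5
pos 10 'd': at 6
pos 11 'a': at 7
pos 12 'a': at 8  → match P1@[7:12]
pos 13 'a': at 0 (fail-walked)
pos 14 'd': at 0
pos 15 'b': at 1
pos 16 'b': at 2
pos 17 'c': at 3  → match P0@[15:17]
pos 18 'b': at 1 (fail-walked)
pos 19 'a': at 4
pos 20 'b': at 5
pos 21 'd': at 6
pos 22 'a': at 7
pos 23 'a': at 8  → match P1@[18:23]
pos 24 'b': at 1 (fail-walked)
pos 25 'b': at 2
pos 26 'c': at 3  → match P0@[24:26]
pos 27 'b': at 1 (fail-walked)
pos 28 'c': at 0 (fail-walked)
pos 29 'b': at 1
pos 30 'a': at 4
pos 31 'b': at 5
pos 32 'd': at 6
pos 33 'a': at 7
pos 34 'a': at 8  → match P1@[29:34]
pos 35 'c': at 0 (fail-walked)
pos 36 'c': at 0
pos 37 'b': at 1

Result: [[5,0],[12,1],[17,0],[23,1],[26,0],[34,1]]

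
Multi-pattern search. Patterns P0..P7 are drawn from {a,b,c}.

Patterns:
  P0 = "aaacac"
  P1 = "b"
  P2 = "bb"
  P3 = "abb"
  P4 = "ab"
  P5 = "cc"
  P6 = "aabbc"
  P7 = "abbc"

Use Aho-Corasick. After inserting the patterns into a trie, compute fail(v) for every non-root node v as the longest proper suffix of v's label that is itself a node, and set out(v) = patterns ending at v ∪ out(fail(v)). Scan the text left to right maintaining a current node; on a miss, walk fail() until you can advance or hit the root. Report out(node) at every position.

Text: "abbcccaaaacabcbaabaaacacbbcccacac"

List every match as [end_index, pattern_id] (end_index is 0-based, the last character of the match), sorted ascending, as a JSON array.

Build automaton:
Trie nodes:
  0='ε' goto a→1 b→7 c→11
  1='a' goto a→2 b→9
  2='aa' goto a→3 b→13
  3='aaa' goto c→4
  4='aaac' goto a→5
  5='aaaca' goto c→6
  6='aaacac' goto ·  ←P0
  7='b' goto b→8  ←P1
  8='bb' goto ·  ←P2
  9='ab' goto b→10  ←P4
  10='abb' goto c→16  ←P3
  11='c' goto c→12
  12='cc' goto ·  ←P5
  13='aab' goto b→14
  14='aabb' goto c→15
  15='aabbc' goto ·  ←P6
  16='abbc' goto ·  ←P7

Failure links (BFS by depth):
  n1('a'): parent n0 fail=0; on 'a' 0 → fail=0;  out ∅∪∅=∅
  n7('b'): parent n0 fail=0; on 'b' 0 → fail=0;  out {1}∪∅={1}
  n11('c'): parent n0 fail=0; on 'c' 0 → fail=0;  out ∅∪∅=∅
  n2('aa'): parent n1 fail=0; on 'a' 0 → fail=1;  out ∅∪∅=∅
  n8('bb'): parent n7 fail=0; on 'b' 0 → fail=7;  out {2}∪{1}={1,2}
  n9('ab'): parent n1 fail=0; on 'b' 0 → fail=7;  out {4}∪{1}={1,4}
  n12('cc'): parent n11 fail=0; on 'c' 0 → fail=11;  out {5}∪∅={5}
  n3('aaa'): parent n2 fail=1; on 'a' 1 → fail=2;  out ∅∪∅=∅
  n10('abb'): parent n9 fail=7; on 'b' 7 → fail=8;  out {3}∪{1,2}={1,2,3}
  n13('aab'): parent n2 fail=1; on 'b' 1 → fail=9;  out ∅∪{1,4}={1,4}
  n4('aaac'): parent n3 fail=2; on 'c' 2→1→0 → fail=11;  out ∅∪∅=∅
  n14('aabb'): parent n13 fail=9; on 'b' 9 → fail=10;  out ∅∪{1,2,3}={1,2,3}
  n16('abbc'): parent n10 fail=8; on 'c' 8→7→0 → fail=11;  out {7}∪∅={7}
  n5('aaaca'): parent n4 fail=11; on 'a' 11→0 → fail=1;  out ∅∪∅=∅
  n15('aabbc'): parent n14 fail=10; on 'c' 10 → fail=16;  out {6}∪{7}={6,7}
  n6('aaacac'): parent n5 fail=1; on 'c' 1→0 → fail=11;  out {0}∪∅={0}

Scan:
i=0 'a': node 0→1
i=1 'b': node 1→9  emit P1@[1:1],P4@[0:1]
i=2 'b': node 9→10  emit P1@[2:2],P2@[1:2],P3@[0:2]
i=3 'c': node 10→16  emit P7@[0:3]
i=4 'c': node 16→12 (fail-walked)  emit P5@[3:4]
i=5 'c': node 12→12 (fail-walked)  emit P5@[4:5]
i=6 'a': node 12→1 (fail-walked)
i=7 'a': node 1→2
i=8 'a': node 2→3
i=9 'a': node 3→3 (fail-walked)
i=10 'c': node 3→4
i=11 'a': node 4→5
i=12 'b': node 5→9 (fail-walked)  emit P1@[12:12],P4@[11:12]
i=13 'c': node 9→11 (fail-walked)
i=14 'b': node 11→7 (fail-walked)  emit P1@[14:14]
i=15 'a': node 7→1 (fail-walked)
i=16 'a': node 1→2
i=17 'b': node 2→13  emit P1@[17:17],P4@[16:17]
i=18 'a': node 13→1 (fail-walked)
i=19 'a': node 1→2
i=20 'a': node 2→3
i=21 'c': node 3→4
i=22 'a': node 4→5
i=23 'c': node 5→6  emit P0@[18:23]
i=24 'b': node 6→7 (fail-walked)  emit P1@[24:24]
i=25 'b': node 7→8  emit P1@[25:25],P2@[24:25]
i=26 'c': node 8→11 (fail-walked)
i=27 'c': node 11→12  emit P5@[26:27]
i=28 'c': node 12→12 (fail-walked)  emit P5@[27:28]
i=29 'a': node 12→1 (fail-walked)
i=30 'c': node 1→11 (fail-walked)
i=31 'a': node 11→1 (fail-walked)
i=32 'c': node 1→11 (fail-walked)

Matches: [[1,1],[1,4],[2,1],[2,2],[2,3],[3,7],[4,5],[5,5],[12,1],[12,4],[14,1],[17,1],[17,4],[23,0],[24,1],[25,1],[25,2],[27,5],[28,5]]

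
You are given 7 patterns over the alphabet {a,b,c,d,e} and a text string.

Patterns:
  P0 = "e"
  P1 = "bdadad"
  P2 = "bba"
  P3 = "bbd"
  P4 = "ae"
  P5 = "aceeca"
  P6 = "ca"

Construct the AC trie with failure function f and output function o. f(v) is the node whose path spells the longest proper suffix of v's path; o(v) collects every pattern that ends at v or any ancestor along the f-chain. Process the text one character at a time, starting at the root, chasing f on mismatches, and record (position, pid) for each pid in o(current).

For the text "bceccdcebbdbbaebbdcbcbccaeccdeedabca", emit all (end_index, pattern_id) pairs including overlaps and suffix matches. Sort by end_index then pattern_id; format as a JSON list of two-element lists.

Build:
Trie nodes:
  0='ε' goto a→11 b→2 c→18 e→1
  1='e' goto ·  [P0 ends]
  2='b' goto b→8 d→3
  3='bd' goto a→4
  4='bda' goto d→5
  5='bdad' goto a→6
  6='bdada' goto d→7
  7='bdadad' goto ·  [P1 ends]
  8='bb' goto a→9 d→10
  9='bba' goto ·  [P2 ends]
  10='bbd' goto ·  [P3 ends]
  11='a' goto c→13 e→12
  12='ae' goto ·  [P4 ends]
  13='ac' goto e→14
  14='ace' goto e→15
  15='acee' goto c→16
  16='aceec' goto a→17
  17='aceeca' goto ·  [P5 ends]
  18='c' goto a→19
  19='ca' goto ·  [P6 ends]

BFS fail/out derivation:
  fail(1) 'e': from fail(0)=0 chase 'e': 0 ⇒ 0;  out={0}∪out(0)={0}
  fail(2) 'b': from fail(0)=0 chase 'b': 0 ⇒ 0;  out=∅∪out(0)=∅
  fail(11) 'a': from fail(0)=0 chase 'a': 0 ⇒ 0;  out=∅∪out(0)=∅
  fail(18) 'c': from fail(0)=0 chase 'c': 0 ⇒ 0;  out=∅∪out(0)=∅
  fail(3) 'bd': from fail(2)=0 chase 'd': 0 ⇒ 0;  out=∅∪out(0)=∅
  fail(8) 'bb': from fail(2)=0 chase 'b': 0 ⇒ 2;  out=∅∪out(2)=∅
  fail(12) 'ae': from fail(11)=0 chase 'e': 0 ⇒ 1;  out={4}∪out(1)={0,4}
  fail(13) 'ac': from fail(11)=0 chase 'c': 0 ⇒ 18;  out=∅∪out(18)=∅
  fail(19) 'ca': from fail(18)=0 chase 'a': 0 ⇒ 11;  out={6}∪out(11)={6}
  fail(4) 'bda': from fail(3)=0 chase 'a': 0 ⇒ 11;  out=∅∪out(11)=∅
  fail(9) 'bba': from fail(8)=2 chase 'a': 2→0 ⇒ 11;  out={2}∪out(11)={2}
  fail(10) 'bbd': from fail(8)=2 chase 'd': 2 ⇒ 3;  out={3}∪out(3)={3}
  fail(14) 'ace': from fail(13)=18 chase 'e': 18→0 ⇒ 1;  out=∅∪out(1)={0}
  fail(5) 'bdad': from fail(4)=11 chase 'd': 11→0 ⇒ 0;  out=∅∪out(0)=∅
  fail(15) 'acee': from fail(14)=1 chase 'e': 1→0 ⇒ 1;  out=∅∪out(1)={0}
  fail(6) 'bdada': from fail(5)=0 chase 'a': 0 ⇒ 11;  out=∅∪out(11)=∅
  fail(16) 'aceec': from fail(15)=1 chase 'c': 1→0 ⇒ 18;  out=∅∪out(18)=∅
  fail(7) 'bdadad': from fail(6)=11 chase 'd': 11→0 ⇒ 0;  out={1}∪out(0)={1}
  fail(17) 'aceeca': from fail(16)=18 chase 'a': 18 ⇒ 19;  out={5}∪out(19)={5,6}

Scan:
i=0 'b': node 0→2
i=1 'c': node 2→18 ·f
i=2 'e': node 18→1 ·f  → match P0@[2:2]
i=3 'c': node 1→18 ·f
i=4 'c': node 18→18 ·f
i=5 'd': node 18→0 ·f
i=6 'c': node 0→18
i=7 'e': node 18→1 ·f  → match P0@[7:7]
i=8 'b': node 1→2 ·f
i=9 'b': node 2→8
i=10 'd': node 8→10  → match P3@[8:10]
i=11 'b': node 10→2 ·f
i=12 'b': node 2→8
i=13 'a': node 8→9  → match P2@[11:13]
i=14 'e': node 9→12 ·f  → match P0@[14:14],P4@[13:14]
i=15 'b': node 12→2 ·f
i=16 'b': node 2→8
i=17 'd': node 8→10  → match P3@[15:17]
i=18 'c': node 10→18 ·f
i=19 'b': node 18→2 ·f
i=20 'c': node 2→18 ·f
i=21 'b': node 18→2 ·f
i=22 'c': node 2→18 ·f
i=23 'c': node 18→18 ·f
i=24 'a': node 18→19  → match P6@[23:24]
i=25 'e': node 19→12 ·f  → match P0@[25:25],P4@[24:25]
i=26 'c': node 12→18 ·f
i=27 'c': node 18→18 ·f
i=28 'd': node 18→0 ·f
i=29 'e': node 0→1  → match P0@[29:29]
i=30 'e': node 1→1 ·f  → match P0@[30:30]
i=31 'd': node 1→0 ·f
i=32 'a': node 0→11
i=33 'b': node 11→2 ·f
i=34 'c': node 2→18 ·f
i=35 'a': node 18→19  → match P6@[34:35]

Result: [[2,0],[7,0],[10,3],[13,2],[14,0],[14,4],[17,3],[24,6],[25,0],[25,4],[29,0],[30,0],[35,6]]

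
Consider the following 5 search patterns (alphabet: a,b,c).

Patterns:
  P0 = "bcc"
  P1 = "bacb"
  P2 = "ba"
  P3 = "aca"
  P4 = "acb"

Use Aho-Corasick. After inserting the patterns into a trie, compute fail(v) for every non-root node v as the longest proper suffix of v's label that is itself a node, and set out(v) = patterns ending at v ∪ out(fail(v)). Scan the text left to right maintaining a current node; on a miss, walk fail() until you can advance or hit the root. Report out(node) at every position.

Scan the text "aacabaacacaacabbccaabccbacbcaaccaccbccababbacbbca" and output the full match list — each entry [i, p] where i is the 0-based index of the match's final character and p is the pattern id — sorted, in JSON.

Build:
Trie nodes:
  n0 'ε': a→7 b→1
  n1 'b': a→4 c→2
  n2 'bc': c→3
  n3 'bcc': ·  [P0 ends]
  n4 'ba': c→5  [P2 ends]
  n5 'bac': b→6
  n6 'bacb': ·  [P1 ends]
  n7 'a': c→8
  n8 'ac': a→9 b→10
  n9 'aca': ·  [P3 ends]
  n10 'acb': ·  [P4 ends]

Failure links (BFS by depth):
  n1('b'): parent n0 fail=0; on 'b' 0 → fail=0;  out ∅∪∅=∅
  n7('a'): parent n0 fail=0; on 'a' 0 → fail=0;  out ∅∪∅=∅
  n2('bc'): parent n1 fail=0; on 'c' 0 → fail=0;  out ∅∪∅=∅
  n4('ba'): parent n1 fail=0; on 'a' 0 → fail=7;  out {2}∪∅={2}
  n8('ac'): parent n7 fail=0; on 'c' 0 → fail=0;  out ∅∪∅=∅
  n3('bcc'): parent n2 fail=0; on 'c' 0 → fail=0;  out {0}∪∅={0}
  n5('bac'): parent n4 fail=7; on 'c' 7 → fail=8;  out ∅∪∅=∅
  n9('aca'): parent n8 fail=0; on 'a' 0 → fail=7;  out {3}∪∅={3}
  n10('acb'): parent n8 fail=0; on 'b' 0 → fail=1;  out {4}∪∅={4}
  n6('bacb'): parent n5 fail=8; on 'b' 8 → fail=10;  out {1}∪{4}={1,4}

Scan:
pos 0 'a': at 7
pos 1 'a': at 7 (fail-walked)
pos 2 'c': at 8
pos 3 'a': at 9  ** P3@[1:3]
pos 4 'b': at 1 (fail-walked)
pos 5 'a': at 4  ** P2@[4:5]
pos 6 'a': at 7 (fail-walked)
pos 7 'c': at 8
pos 8 'a': at 9  ** P3@[6:8]
pos 9 'c': at 8 (fail-walked)
pos 10 'a': at 9  ** P3@[8:10]
pos 11 'a': at 7 (fail-walked)
pos 12 'c': at 8
pos 13 'a': at 9  ** P3@[11:13]
pos 14 'b': at 1 (fail-walked)
pos 15 'b': at 1 (fail-walked)
pos 16 'c': at 2
pos 17 'c': at 3  ** P0@[15:17]
pos 18 'a': at 7 (fail-walked)
pos 19 'a': at 7 (fail-walked)
pos 20 'b': at 1 (fail-walked)
pos 21 'c': at 2
pos 22 'c': at 3  ** P0@[20:22]
pos 23 'b': at 1 (fail-walked)
pos 24 'a': at 4  ** P2@[23:24]
pos 25 'c': at 5
pos 26 'b': at 6  ** P1@[23:26],P4@[24:26]
pos 27 'c': at 2 (fail-walked)
pos 28 'a': at 7 (fail-walked)
pos 29 'a': at 7 (fail-walked)
pos 30 'c': at 8
pos 31 'c': at 0 (fail-walked)
pos 32 'a': at 7
pos 33 'c': at 8
pos 34 'c': at 0 (fail-walked)
pos 35 'b': at 1
pos 36 'c': at 2
pos 37 'c': at 3  ** P0@[35:37]
pos 38 'a': at 7 (fail-walked)
pos 39 'b': at 1 (fail-walked)
pos 40 'a': at 4  ** P2@[39:40]
pos 41 'b': at 1 (fail-walked)
pos 42 'b': at 1 (fail-walked)
pos 43 'a': at 4  ** P2@[42:43]
pos 44 'c': at 5
pos 45 'b': at 6  ** P1@[42:45],P4@[43:45]
pos 46 'b': at 1 (fail-walked)
pos 47 'c': at 2
pos 48 'a': at 7 (fail-walked)

All matches (sorted): [[3,3],[5,2],[8,3],[10,3],[13,3],[17,0],[22,0],[24,2],[26,1],[26,4],[37,0],[40,2],[43,2],[45,1],[45,4]]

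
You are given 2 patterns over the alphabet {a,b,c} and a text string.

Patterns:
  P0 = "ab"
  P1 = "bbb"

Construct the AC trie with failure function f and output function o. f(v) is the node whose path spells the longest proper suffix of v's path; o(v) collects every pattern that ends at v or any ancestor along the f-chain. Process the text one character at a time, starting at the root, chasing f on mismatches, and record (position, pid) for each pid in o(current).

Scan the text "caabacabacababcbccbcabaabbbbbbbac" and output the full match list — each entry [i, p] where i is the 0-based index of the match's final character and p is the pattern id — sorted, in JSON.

Construct AC machine:
Trie (insert patterns):
  0='ε' goto a→1 b→3
  1='a' goto b→2
  2='ab' goto ·  ←P0
  3='b' goto b→4
  4='bb' goto b→5
  5='bbb' goto ·  ←P1

BFS fail/out derivation:
  fail(1) 'a': from fail(0)=0 chase 'a': 0 ⇒ 0;  out=∅∪out(0)=∅
  fail(3) 'b': from fail(0)=0 chase 'b': 0 ⇒ 0;  out=∅∪out(0)=∅
  fail(2) 'ab': from fail(1)=0 chase 'b': 0 ⇒ 3;  out={0}∪out(3)={0}
  fail(4) 'bb': from fail(3)=0 chase 'b': 0 ⇒ 3;  out=∅∪out(3)=∅
  fail(5) 'bbb': from fail(4)=3 chase 'b': 3 ⇒ 4;  out={1}∪out(4)={1}

Run:
pos 0 'c': at 0
pos 1 'a': at 1
pos 2 'a': at 1 ·f
pos 3 'b': at 2  ** P0@[2:3]
pos 4 'a': at 1 ·f
pos 5 'c': at 0 ·f
pos 6 'a': at 1
pos 7 'b': at 2  ** P0@[6:7]
pos 8 'a': at 1 ·f
pos 9 'c': at 0 ·f
pos 10 'a': at 1
pos 11 'b': at 2  ** P0@[10:11]
pos 12 'a': at 1 ·f
pos 13 'b': at 2  ** P0@[12:13]
pos 14 'c': at 0 ·f
pos 15 'b': at 3
pos 16 'c': at 0 ·f
pos 17 'c': at 0
pos 18 'b': at 3
pos 19 'c': at 0 ·f
pos 20 'a': at 1
pos 21 'b': at 2  ** P0@[20:21]
pos 22 'a': at 1 ·f
pos 23 'a': at 1 ·f
pos 24 'b': at 2  ** P0@[23:24]
pos 25 'b': at 4 ·f
pos 26 'b': at 5  ** P1@[24:26]
pos 27 'b': at 5 ·f  ** P1@[25:27]
pos 28 'b': at 5 ·f  ** P1@[26:28]
pos 29 'b': at 5 ·f  ** P1@[27:29]
pos 30 'b': at 5 ·f  ** P1@[28:30]
pos 31 'a': at 1 ·f
pos 32 'c': at 0 ·f

All matches (sorted): [[3,0],[7,0],[11,0],[13,0],[21,0],[24,0],[26,1],[27,1],[28,1],[29,1],[30,1]]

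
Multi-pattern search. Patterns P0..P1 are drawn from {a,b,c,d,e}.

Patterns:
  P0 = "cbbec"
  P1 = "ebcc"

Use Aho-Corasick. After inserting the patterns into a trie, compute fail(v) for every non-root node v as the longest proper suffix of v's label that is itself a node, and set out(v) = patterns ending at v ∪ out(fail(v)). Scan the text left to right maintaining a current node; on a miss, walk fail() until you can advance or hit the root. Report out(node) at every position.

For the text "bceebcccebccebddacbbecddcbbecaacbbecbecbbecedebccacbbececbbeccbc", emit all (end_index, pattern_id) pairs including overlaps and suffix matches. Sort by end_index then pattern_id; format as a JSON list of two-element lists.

Build automaton:
Trie (insert patterns):
  n0 'ε': c→1 e→6
  n1 'c': b→2
  n2 'cb': b→3
  n3 'cbb': e→4
  n4 'cbbe': c→5
  n5 'cbbec': ·  [P0 ends]
  n6 'e': b→7
  n7 'eb': c→8
  n8 'ebc': c→9
  n9 'ebcc': ·  [P1 ends]

BFS fail/out derivation:
  n1('c'): parent n0 fail=0; on 'c' 0 → fail=0;  out ∅∪∅=∅
  n6('e'): parent n0 fail=0; on 'e' 0 → fail=0;  out ∅∪∅=∅
  n2('cb'): parent n1 fail=0; on 'b' 0 → fail=0;  out ∅∪∅=∅
  n7('eb'): parent n6 fail=0; on 'b' 0 → fail=0;  out ∅∪∅=∅
  n3('cbb'): parent n2 fail=0; on 'b' 0 → fail=0;  out ∅∪∅=∅
  n8('ebc'): parent n7 fail=0; on 'c' 0 → fail=1;  out ∅∪∅=∅
  n4('cbbe'): parent n3 fail=0; on 'e' 0 → fail=6;  out ∅∪∅=∅
  n9('ebcc'): parent n8 fail=1; on 'c' 1→0 → fail=1;  out {1}∪∅={1}
  n5('cbbec'): parent n4 fail=6; on 'c' 6→0 → fail=1;  out {0}∪∅={0}

Run:
[0] read 'b'  n0⇒n0
[1] read 'c'  n0⇒n1
[2] read 'e'  n1⇒n6 (fail-walked)
[3] read 'e'  n6⇒n6 (fail-walked)
[4] read 'b'  n6⇒n7
[5] read 'c'  n7⇒n8
[6] read 'c'  n8⇒n9  emit P1@[3:6]
[7] read 'c'  n9⇒n1 (fail-walked)
[8] read 'e'  n1⇒n6 (fail-walked)
[9] read 'b'  n6⇒n7
[10] read 'c'  n7⇒n8
[11] read 'c'  n8⇒n9  emit P1@[8:11]
[12] read 'e'  n9⇒n6 (fail-walked)
[13] read 'b'  n6⇒n7
[14] read 'd'  n7⇒n0 (fail-walked)
[15] read 'd'  n0⇒n0
[16] read 'a'  n0⇒n0
[17] read 'c'  n0⇒n1
[18] read 'b'  n1⇒n2
[19] read 'b'  n2⇒n3
[20] read 'e'  n3⇒n4
[21] read 'c'  n4⇒n5  emit P0@[17:21]
[22] read 'd'  n5⇒n0 (fail-walked)
[23] read 'd'  n0⇒n0
[24] read 'c'  n0⇒n1
[25] read 'b'  n1⇒n2
[26] read 'b'  n2⇒n3
[27] read 'e'  n3⇒n4
[28] read 'c'  n4⇒n5  emit P0@[24:28]
[29] read 'a'  n5⇒n0 (fail-walked)
[30] read 'a'  n0⇒n0
[31] read 'c'  n0⇒n1
[32] read 'b'  n1⇒n2
[33] read 'b'  n2⇒n3
[34] read 'e'  n3⇒n4
[35] read 'c'  n4⇒n5  emit P0@[31:35]
[36] read 'b'  n5⇒n2 (fail-walked)
[37] read 'e'  n2⇒n6 (fail-walked)
[38] read 'c'  n6⇒n1 (fail-walked)
[39] read 'b'  n1⇒n2
[40] read 'b'  n2⇒n3
[41] read 'e'  n3⇒n4
[42] read 'c'  n4⇒n5  emit P0@[38:42]
[43] read 'e'  n5⇒n6 (fail-walked)
[44] read 'd'  n6⇒n0 (fail-walked)
[45] read 'e'  n0⇒n6
[46] read 'b'  n6⇒n7
[47] read 'c'  n7⇒n8
[48] read 'c'  n8⇒n9  emit P1@[45:48]
[49] read 'a'  n9⇒n0 (fail-walked)
[50] read 'c'  n0⇒n1
[51] read 'b'  n1⇒n2
[52] read 'b'  n2⇒n3
[53] read 'e'  n3⇒n4
[54] read 'c'  n4⇒n5  emit P0@[50:54]
[55] read 'e'  n5⇒n6 (fail-walked)
[56] read 'c'  n6⇒n1 (fail-walked)
[57] read 'b'  n1⇒n2
[58] read 'b'  n2⇒n3
[59] read 'e'  n3⇒n4
[60] read 'c'  n4⇒n5  emit P0@[56:60]
[61] read 'c'  n5⇒n1 (fail-walked)
[62] read 'b'  n1⇒n2
[63] read 'c'  n2⇒n1 (fail-walked)

All matches (sorted): [[6,1],[11,1],[21,0],[28,0],[35,0],[42,0],[48,1],[54,0],[60,0]]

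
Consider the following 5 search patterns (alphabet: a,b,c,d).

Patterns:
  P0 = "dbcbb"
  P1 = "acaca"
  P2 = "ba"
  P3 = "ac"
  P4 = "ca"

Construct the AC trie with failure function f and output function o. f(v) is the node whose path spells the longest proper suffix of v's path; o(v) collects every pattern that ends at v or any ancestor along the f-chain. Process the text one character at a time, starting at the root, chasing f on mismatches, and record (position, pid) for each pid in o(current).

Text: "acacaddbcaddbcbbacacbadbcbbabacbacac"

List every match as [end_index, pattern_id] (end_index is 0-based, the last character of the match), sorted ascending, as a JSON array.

Build automaton:
Trie (insert patterns):
  0='ε' goto a→6 b→11 c→13 d→1
  1='d' goto b→2
  2='db' goto c→3
  3='dbc' goto b→4
  4='dbcb' goto b→5
  5='dbcbb' goto ·  [P0 ends]
  6='a' goto c→7
  7='ac' goto a→8  [P3 ends]
  8='aca' goto c→9
  9='acac' goto a→10
  10='acaca' goto ·  [P1 ends]
  11='b' goto a→12
  12='ba' goto ·  [P2 ends]
  13='c' goto a→14
  14='ca' goto ·  [P4 ends]

BFS fail/out derivation:
  n1('d'): parent n0 fail=0; on 'd' 0 → fail=0;  out ∅∪∅=∅
  n6('a'): parent n0 fail=0; on 'a' 0 → fail=0;  out ∅∪∅=∅
  n11('b'): parent n0 fail=0; on 'b' 0 → fail=0;  out ∅∪∅=∅
  n13('c'): parent n0 fail=0; on 'c' 0 → fail=0;  out ∅∪∅=∅
  n2('db'): parent n1 fail=0; on 'b' 0 → fail=11;  out ∅∪∅=∅
  n7('ac'): parent n6 fail=0; on 'c' 0 → fail=13;  out {3}∪∅={3}
  n12('ba'): parent n11 fail=0; on 'a' 0 → fail=6;  out {2}∪∅={2}
  n14('ca'): parent n13 fail=0; on 'a' 0 → fail=6;  out {4}∪∅={4}
  n3('dbc'): parent n2 fail=11; on 'c' 11→0 → fail=13;  out ∅∪∅=∅
  n8('aca'): parent n7 fail=13; on 'a' 13 → fail=14;  out ∅∪{4}={4}
  n4('dbcb'): parent n3 fail=13; on 'b' 13→0 → fail=11;  out ∅∪∅=∅
  n9('acac'): parent n8 fail=14; on 'c' 14→6 → fail=7;  out ∅∪{3}={3}
  n5('dbcbb'): parent n4 fail=11; on 'b' 11→0 → fail=11;  out {0}∪∅={0}
  n10('acaca'): parent n9 fail=7; on 'a' 7 → fail=8;  out {1}∪{4}={1,4}

Text stream:
pos 0 'a': at 6
pos 1 'c': at 7  ** P3@[0:1]
pos 2 'a': at 8  ** P4@[1:2]
pos 3 'c': at 9  ** P3@[2:3]
pos 4 'a': at 10  ** P1@[0:4],P4@[3:4]
pos 5 'd': at 1 ·f
pos 6 'd': at 1 ·f
pos 7 'b': at 2
pos 8 'c': at 3
pos 9 'a': at 14 ·f  ** P4@[8:9]
pos 10 'd': at 1 ·f
pos 11 'd': at 1 ·f
pos 12 'b': at 2
pos 13 'c': at 3
pos 14 'b': at 4
pos 15 'b': at 5  ** P0@[11:15]
pos 16 'a': at 12 ·f  ** P2@[15:16]
pos 17 'c': at 7 ·f  ** P3@[16:17]
pos 18 'a': at 8  ** P4@[17:18]
pos 19 'c': at 9  ** P3@[18:19]
pos 20 'b': at 11 ·f
pos 21 'a': at 12  ** P2@[20:21]
pos 22 'd': at 1 ·f
pos 23 'b': at 2
pos 24 'c': at 3
pos 25 'b': at 4
pos 26 'b': at 5  ** P0@[22:26]
pos 27 'a': at 12 ·f  ** P2@[26:27]
pos 28 'b': at 11 ·f
pos 29 'a': at 12  ** P2@[28:29]
pos 30 'c': at 7 ·f  ** P3@[29:30]
pos 31 'b': at 11 ·f
pos 32 'a': at 12  ** P2@[31:32]
pos 33 'c': at 7 ·f  ** P3@[32:33]
pos 34 'a': at 8  ** P4@[33:34]
pos 35 'c': at 9  ** P3@[34:35]

Result: [[1,3],[2,4],[3,3],[4,1],[4,4],[9,4],[15,0],[16,2],[17,3],[18,4],[19,3],[21,2],[26,0],[27,2],[29,2],[30,3],[32,2],[33,3],[34,4],[35,3]]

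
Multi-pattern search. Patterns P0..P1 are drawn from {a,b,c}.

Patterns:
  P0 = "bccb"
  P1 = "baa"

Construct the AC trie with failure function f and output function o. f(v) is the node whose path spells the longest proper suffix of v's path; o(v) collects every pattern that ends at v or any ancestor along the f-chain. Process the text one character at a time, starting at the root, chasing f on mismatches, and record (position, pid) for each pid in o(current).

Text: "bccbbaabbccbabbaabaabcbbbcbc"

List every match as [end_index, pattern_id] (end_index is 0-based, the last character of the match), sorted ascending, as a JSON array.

Build:
Trie (insert patterns):
  0='ε' goto b→1
  1='b' goto a→5 c→2
  2='bc' goto c→3
  3='bcc' goto b→4
  4='bccb' goto ·  [P0 ends]
  5='ba' goto a→6
  6='baa' goto ·  [P1 ends]

BFS fail/out derivation:
  n1('b'): parent n0 fail=0; on 'b' 0 → fail=0;  out ∅∪∅=∅
  n2('bc'): parent n1 fail=0; on 'c' 0 → fail=0;  out ∅∪∅=∅
  n5('ba'): parent n1 fail=0; on 'a' 0 → fail=0;  out ∅∪∅=∅
  n3('bcc'): parent n2 fail=0; on 'c' 0 → fail=0;  out ∅∪∅=∅
  n6('baa'): parent n5 fail=0; on 'a' 0 → fail=0;  out {1}∪∅={1}
  n4('bccb'): parent n3 fail=0; on 'b' 0 → fail=1;  out {0}∪∅={0}

Scan:
[0] read 'b'  n0⇒n1
[1] read 'c'  n1⇒n2
[2] read 'c'  n2⇒n3
[3] read 'b'  n3⇒n4  ** P0@[0:3]
[4] read 'b'  n4⇒n1 (fail-walked)
[5] read 'a'  n1⇒n5
[6] read 'a'  n5⇒n6  ** P1@[4:6]
[7] read 'b'  n6⇒n1 (fail-walked)
[8] read 'b'  n1⇒n1 (fail-walked)
[9] read 'c'  n1⇒n2
[10] read 'c'  n2⇒n3
[11] read 'b'  n3⇒n4  ** P0@[8:11]
[12] read 'a'  n4⇒n5 (fail-walked)
[13] read 'b'  n5⇒n1 (fail-walked)
[14] read 'b'  n1⇒n1 (fail-walked)
[15] read 'a'  n1⇒n5
[16] read 'a'  n5⇒n6  ** P1@[14:16]
[17] read 'b'  n6⇒n1 (fail-walked)
[18] read 'a'  n1⇒n5
[19] read 'a'  n5⇒n6  ** P1@[17:19]
[20] read 'b'  n6⇒n1 (fail-walked)
[21] read 'c'  n1⇒n2
[22] read 'b'  n2⇒n1 (fail-walked)
[23] read 'b'  n1⇒n1 (fail-walked)
[24] read 'b'  n1⇒n1 (fail-walked)
[25] read 'c'  n1⇒n2
[26] read 'b'  n2⇒n1 (fail-walked)
[27] read 'c'  n1⇒n2

Matches: [[3,0],[6,1],[11,0],[16,1],[19,1]]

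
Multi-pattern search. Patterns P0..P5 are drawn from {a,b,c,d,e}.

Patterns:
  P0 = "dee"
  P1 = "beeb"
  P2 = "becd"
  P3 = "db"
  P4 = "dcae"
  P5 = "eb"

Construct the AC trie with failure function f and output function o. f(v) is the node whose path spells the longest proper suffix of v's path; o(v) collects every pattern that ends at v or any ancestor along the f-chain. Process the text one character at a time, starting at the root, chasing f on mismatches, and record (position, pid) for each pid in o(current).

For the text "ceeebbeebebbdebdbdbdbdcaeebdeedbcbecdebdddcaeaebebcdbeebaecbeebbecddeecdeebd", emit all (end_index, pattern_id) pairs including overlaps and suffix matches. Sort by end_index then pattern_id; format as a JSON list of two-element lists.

Construct AC machine:
Trie nodes:
  0='ε' goto b→4 d→1 e→14
  1='d' goto b→10 c→11 e→2
  2='de' goto e→3
  3='dee' goto ·  ←P0
  4='b' goto e→5
  5='be' goto c→8 e→6
  6='bee' goto b→7
  7='beeb' goto ·  ←P1
  8='bec' goto d→9
  9='becd' goto ·  ←P2
  10='db' goto ·  ←P3
  11='dc' goto a→12
  12='dca' goto e→13
  13='dcae' goto ·  ←P4
  14='e' goto b→15
  15='eb' goto ·  ←P5

BFS fail/out derivation:
  fail(1) 'd': from fail(0)=0 chase 'd': 0 ⇒ 0;  out=∅∪out(0)=∅
  fail(4) 'b': from fail(0)=0 chase 'b': 0 ⇒ 0;  out=∅∪out(0)=∅
  fail(14) 'e': from fail(0)=0 chase 'e': 0 ⇒ 0;  out=∅∪out(0)=∅
  fail(2) 'de': from fail(1)=0 chase 'e': 0 ⇒ 14;  out=∅∪out(14)=∅
  fail(5) 'be': from fail(4)=0 chase 'e': 0 ⇒ 14;  out=∅∪out(14)=∅
  fail(10) 'db': from fail(1)=0 chase 'b': 0 ⇒ 4;  out={3}∪out(4)={3}
  fail(11) 'dc': from fail(1)=0 chase 'c': 0 ⇒ 0;  out=∅∪out(0)=∅
  fail(15) 'eb': from fail(14)=0 chase 'b': 0 ⇒ 4;  out={5}∪out(4)={5}
  fail(3) 'dee': from fail(2)=14 chase 'e': 14→0 ⇒ 14;  out={0}∪out(14)={0}
  fail(6) 'bee': from fail(5)=14 chase 'e': 14→0 ⇒ 14;  out=∅∪out(14)=∅
  fail(8) 'bec': from fail(5)=14 chase 'c': 14→0 ⇒ 0;  out=∅∪out(0)=∅
  fail(12) 'dca': from fail(11)=0 chase 'a': 0 ⇒ 0;  out=∅∪out(0)=∅
  fail(7) 'beeb': from fail(6)=14 chase 'b': 14 ⇒ 15;  out={1}∪out(15)={1,5}
  fail(9) 'becd': from fail(8)=0 chase 'd': 0 ⇒ 1;  out={2}∪out(1)={2}
  fail(13) 'dcae': from fail(12)=0 chase 'e': 0 ⇒ 14;  out={4}∪out(14)={4}

Text stream:
[0] read 'c'  n0⇒n0
[1] read 'e'  n0⇒n14
[2] read 'e'  n14⇒n14 (fail-walked)
[3] read 'e'  n14⇒n14 (fail-walked)
[4] read 'b'  n14⇒n15  → match P5@[3:4]
[5] read 'b'  n15⇒n4 (fail-walked)
[6] read 'e'  n4⇒n5
[7] read 'e'  n5⇒n6
[8] read 'b'  n6⇒n7  → match P1@[5:8],P5@[7:8]
[9] read 'e'  n7⇒n5 (fail-walked)
[10] read 'b'  n5⇒n15 (fail-walked)  → match P5@[9:10]
[11] read 'b'  n15⇒n4 (fail-walked)
[12] read 'd'  n4⇒n1 (fail-walked)
[13] read 'e'  n1⇒n2
[14] read 'b'  n2⇒n15 (fail-walked)  → match P5@[13:14]
[15] read 'd'  n15⇒n1 (fail-walked)
[16] read 'b'  n1⇒n10  → match P3@[15:16]
[17] read 'd'  n10⇒n1 (fail-walked)
[18] read 'b'  n1⇒n10  → match P3@[17:18]
[19] read 'd'  n10⇒n1 (fail-walked)
[20] read 'b'  n1⇒n10  → match P3@[19:20]
[21] read 'd'  n10⇒n1 (fail-walked)
[22] read 'c'  n1⇒n11
[23] read 'a'  n11⇒n12
[24] read 'e'  n12⇒n13  → match P4@[21:24]
[25] read 'e'  n13⇒n14 (fail-walked)
[26] read 'b'  n14⇒n15  → match P5@[25:26]
[27] read 'd'  n15⇒n1 (fail-walked)
[28] read 'e'  n1⇒n2
[29] read 'e'  n2⇒n3  → match P0@[27:29]
[30] read 'd'  n3⇒n1 (fail-walked)
[31] read 'b'  n1⇒n10  → match P3@[30:31]
[32] read 'c'  n10⇒n0 (fail-walked)
[33] read 'b'  n0⇒n4
[34] read 'e'  n4⇒n5
[35] read 'c'  n5⇒n8
[36] read 'd'  n8⇒n9  → match P2@[33:36]
[37] read 'e'  n9⇒n2 (fail-walked)
[38] read 'b'  n2⇒n15 (fail-walked)  → match P5@[37:38]
[39] read 'd'  n15⇒n1 (fail-walked)
[40] read 'd'  n1⇒n1 (fail-walked)
[41] read 'd'  n1⇒n1 (fail-walked)
[42] read 'c'  n1⇒n11
[43] read 'a'  n11⇒n12
[44] read 'e'  n12⇒n13  → match P4@[41:44]
[45] read 'a'  n13⇒n0 (fail-walked)
[46] read 'e'  n0⇒n14
[47] read 'b'  n14⇒n15  → match P5@[46:47]
[48] read 'e'  n15⇒n5 (fail-walked)
[49] read 'b'  n5⇒n15 (fail-walked)  → match P5@[48:49]
[50] read 'c'  n15⇒n0 (fail-walked)
[51] read 'd'  n0⇒n1
[52] read 'b'  n1⇒n10  → match P3@[51:52]
[53] read 'e'  n10⇒n5 (fail-walked)
[54] read 'e'  n5⇒n6
[55] read 'b'  n6⇒n7  → match P1@[52:55],P5@[54:55]
[56] read 'a'  n7⇒n0 (fail-walked)
[57] read 'e'  n0⇒n14
[58] read 'c'  n14⇒n0 (fail-walked)
[59] read 'b'  n0⇒n4
[60] read 'e'  n4⇒n5
[61] read 'e'  n5⇒n6
[62] read 'b'  n6⇒n7  → match P1@[59:62],P5@[61:62]
[63] read 'b'  n7⇒n4 (fail-walked)
[64] read 'e'  n4⇒n5
[65] read 'c'  n5⇒n8
[66] read 'd'  n8⇒n9  → match P2@[63:66]
[67] read 'd'  n9⇒n1 (fail-walked)
[68] read 'e'  n1⇒n2
[69] read 'e'  n2⇒n3  → match P0@[67:69]
[70] read 'c'  n3⇒n0 (fail-walked)
[71] read 'd'  n0⇒n1
[72] read 'e'  n1⇒n2
[73] read 'e'  n2⇒n3  → match P0@[71:73]
[74] read 'b'  n3⇒n15 (fail-walked)  → match P5@[73:74]
[75] read 'd'  n15⇒n1 (fail-walked)

Result: [[4,5],[8,1],[8,5],[10,5],[14,5],[16,3],[18,3],[20,3],[24,4],[26,5],[29,0],[31,3],[36,2],[38,5],[44,4],[47,5],[49,5],[52,3],[55,1],[55,5],[62,1],[62,5],[66,2],[69,0],[73,0],[74,5]]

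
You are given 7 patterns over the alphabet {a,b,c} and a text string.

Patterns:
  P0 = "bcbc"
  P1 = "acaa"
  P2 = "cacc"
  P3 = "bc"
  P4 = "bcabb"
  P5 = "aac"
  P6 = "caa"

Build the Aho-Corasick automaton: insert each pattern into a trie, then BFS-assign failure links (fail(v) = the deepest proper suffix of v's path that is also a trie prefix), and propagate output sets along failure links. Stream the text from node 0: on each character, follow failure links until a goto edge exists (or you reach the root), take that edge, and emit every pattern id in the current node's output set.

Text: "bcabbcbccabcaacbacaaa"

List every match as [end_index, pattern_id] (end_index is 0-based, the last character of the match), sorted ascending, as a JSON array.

Construct AC machine:
Trie nodes:
  n0 'ε': a→5 b→1 c→9
  n1 'b': c→2
  n2 'bc': a→13 b→3  [P3 ends]
  n3 'bcb': c→4
  n4 'bcbc': ·  [P0 ends]
  n5 'a': a→16 c→6
  n6 'ac': a→7
  n7 'aca': a→8
  n8 'acaa': ·  [P1 ends]
  n9 'c': a→10
  n10 'ca': a→18 c→11
  n11 'cac': c→12
  n12 'cacc': ·  [P2 ends]
  n13 'bca': b→14
  n14 'bcab': b→15
  n15 'bcabb': ·  [P4 ends]
  n16 'aa': c→17
  n17 'aac': ·  [P5 ends]
  n18 'caa': ·  [P6 ends]

BFS fail/out derivation:
  fail(1) 'b': from fail(0)=0 chase 'b': 0 ⇒ 0;  out=∅∪out(0)=∅
  fail(5) 'a': from fail(0)=0 chase 'a': 0 ⇒ 0;  out=∅∪out(0)=∅
  fail(9) 'c': from fail(0)=0 chase 'c': 0 ⇒ 0;  out=∅∪out(0)=∅
  fail(2) 'bc': from fail(1)=0 chase 'c': 0 ⇒ 9;  out={3}∪out(9)={3}
  fail(6) 'ac': from fail(5)=0 chase 'c': 0 ⇒ 9;  out=∅∪out(9)=∅
  fail(10) 'ca': from fail(9)=0 chase 'a': 0 ⇒ 5;  out=∅∪out(5)=∅
  fail(16) 'aa': from fail(5)=0 chase 'a': 0 ⇒ 5;  out=∅∪out(5)=∅
  fail(3) 'bcb': from fail(2)=9 chase 'b': 9→0 ⇒ 1;  out=∅∪out(1)=∅
  fail(7) 'aca': from fail(6)=9 chase 'a': 9 ⇒ 10;  out=∅∪out(10)=∅
  fail(11) 'cac': from fail(10)=5 chase 'c': 5 ⇒ 6;  out=∅∪out(6)=∅
  fail(13) 'bca': from fail(2)=9 chase 'a': 9 ⇒ 10;  out=∅∪out(10)=∅
  fail(17) 'aac': from fail(16)=5 chase 'c': 5 ⇒ 6;  out={5}∪out(6)={5}
  fail(18) 'caa': from fail(10)=5 chase 'a': 5 ⇒ 16;  out={6}∪out(16)={6}
  fail(4) 'bcbc': from fail(3)=1 chase 'c': 1 ⇒ 2;  out={0}∪out(2)={0,3}
  fail(8) 'acaa': from fail(7)=10 chase 'a': 10 ⇒ 18;  out={1}∪out(18)={1,6}
  fail(12) 'cacc': from fail(11)=6 chase 'c': 6→9→0 ⇒ 9;  out={2}∪out(9)={2}
  fail(14) 'bcab': from fail(13)=10 chase 'b': 10→5→0 ⇒ 1;  out=∅∪out(1)=∅
  fail(15) 'bcabb': from fail(14)=1 chase 'b': 1→0 ⇒ 1;  out={4}∪out(1)={4}

Scan:
i=0 'b': node 0→1
i=1 'c': node 1→2  emit P3@[0:1]
i=2 'a': node 2→13
i=3 'b': node 13→14
i=4 'b': node 14→15  emit P4@[0:4]
i=5 'c': node 15→2 (fail-walked)  emit P3@[4:5]
i=6 'b': node 2→3
i=7 'c': node 3→4  emit P0@[4:7],P3@[6:7]
i=8 'c': node 4→9 (fail-walked)
i=9 'a': node 9→10
i=10 'b': node 10→1 (fail-walked)
i=11 'c': node 1→2  emit P3@[10:11]
i=12 'a': node 2→13
i=13 'a': node 13→18 (fail-walked)  emit P6@[11:13]
i=14 'c': node 18→17 (fail-walked)  emit P5@[12:14]
i=15 'b': node 17→1 (fail-walked)
i=16 'a': node 1→5 (fail-walked)
i=17 'c': node 5→6
i=18 'a': node 6→7
i=19 'a': node 7→8  emit P1@[16:19],P6@[17:19]
i=20 'a': node 8→16 (fail-walked)

All matches (sorted): [[1,3],[4,4],[5,3],[7,0],[7,3],[11,3],[13,6],[14,5],[19,1],[19,6]]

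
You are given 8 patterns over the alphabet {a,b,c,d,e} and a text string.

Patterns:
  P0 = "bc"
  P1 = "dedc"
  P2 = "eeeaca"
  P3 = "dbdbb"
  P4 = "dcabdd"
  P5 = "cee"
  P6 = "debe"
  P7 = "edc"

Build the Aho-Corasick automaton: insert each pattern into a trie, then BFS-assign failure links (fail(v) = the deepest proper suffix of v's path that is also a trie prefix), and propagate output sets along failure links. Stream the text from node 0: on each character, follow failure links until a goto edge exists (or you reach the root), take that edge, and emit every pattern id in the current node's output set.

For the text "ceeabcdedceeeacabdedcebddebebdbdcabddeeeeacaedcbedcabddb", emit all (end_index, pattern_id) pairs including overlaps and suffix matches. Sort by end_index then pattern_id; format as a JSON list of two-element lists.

Build automaton:
Trie nodes:
  n0 'ε': b→1 c→22 d→3 e→7
  n1 'b': c→2
  n2 'bc': ·  ←P0
  n3 'd': b→13 c→17 e→4
  n4 'de': b→25 d→5
  n5 'ded': c→6
  n6 'dedc': ·  ←P1
  n7 'e': d→27 e→8
  n8 'ee': e→9
  n9 'eee': a→10
  n10 'eeea': c→11
  n11 'eeeac': a→12
  n12 'eeeaca': ·  ←P2
  n13 'db': d→14
  n14 'dbd': b→15
  n15 'dbdb': b→16
  n16 'dbdbb': ·  ←P3
  n17 'dc': a→18
  n18 'dca': b→19
  n19 'dcab': d→20
  n20 'dcabd': d→21
  n21 'dcabdd': ·  ←P4
  n22 'c': e→23
  n23 'ce': e→24
  n24 'cee': ·  ←P5
  n25 'deb': e→26
  n26 'debe': ·  ←P6
  n27 'ed': c→28
  n28 'edc': ·  ←P7

Failure links (BFS by depth):
  n1('b'): parent n0 fail=0; on 'b' 0 → fail=0;  out ∅∪∅=∅
  n3('d'): parent n0 fail=0; on 'd' 0 → fail=0;  out ∅∪∅=∅
  n7('e'): parent n0 fail=0; on 'e' 0 → fail=0;  out ∅∪∅=∅
  n22('c'): parent n0 fail=0; on 'c' 0 → fail=0;  out ∅∪∅=∅
  n2('bc'): parent n1 fail=0; on 'c' 0 → fail=22;  out {0}∪∅={0}
  n4('de'): parent n3 fail=0; on 'e' 0 → fail=7;  out ∅∪∅=∅
  n8('ee'): parent n7 fail=0; on 'e' 0 → fail=7;  out ∅∪∅=∅
  n13('db'): parent n3 fail=0; on 'b' 0 → fail=1;  out ∅∪∅=∅
  n17('dc'): parent n3 fail=0; on 'c' 0 → fail=22;  out ∅∪∅=∅
  n23('ce'): parent n22 fail=0; on 'e' 0 → fail=7;  out ∅∪∅=∅
  n27('ed'): parent n7 fail=0; on 'd' 0 → fail=3;  out ∅∪∅=∅
  n5('ded'): parent n4 fail=7; on 'd' 7 → fail=27;  out ∅∪∅=∅
  n9('eee'): parent n8 fail=7; on 'e' 7 → fail=8;  out ∅∪∅=∅
  n14('dbd'): parent n13 fail=1; on 'd' 1→0 → fail=3;  out ∅∪∅=∅
  n18('dca'): parent n17 fail=22; on 'a' 22→0 → fail=0;  out ∅∪∅=∅
  n24('cee'): parent n23 fail=7; on 'e' 7 → fail=8;  out {5}∪∅={5}
  n25('deb'): parent n4 fail=7; on 'b' 7→0 → fail=1;  out ∅∪∅=∅
  n28('edc'): parent n27 fail=3; on 'c' 3 → fail=17;  out {7}∪∅={7}
  n6('dedc'): parent n5 fail=27; on 'c' 27 → fail=28;  out {1}∪{7}={1,7}
  n10('eeea'): parent n9 fail=8; on 'a' 8→7→0 → fail=0;  out ∅∪∅=∅
  n15('dbdb'): parent n14 fail=3; on 'b' 3 → fail=13;  out ∅∪∅=∅
  n19('dcab'): parent n18 fail=0; on 'b' 0 → fail=1;  out ∅∪∅=∅
  n26('debe'): parent n25 fail=1; on 'e' 1→0 → fail=7;  out {6}∪∅={6}
  n11('eeeac'): parent n10 fail=0; on 'c' 0 → fail=22;  out ∅∪∅=∅
  n16('dbdbb'): parent n15 fail=13; on 'b' 13→1→0 → fail=1;  out {3}∪∅={3}
  n20('dcabd'): parent n19 fail=1; on 'd' 1→0 → fail=3;  out ∅∪∅=∅
  n12('eeeaca'): parent n11 fail=22; on 'a' 22→0 → fail=0;  out {2}∪∅={2}
  n21('dcabdd'): parent n20 fail=3; on 'd' 3→0 → fail=3;  out {4}∪∅={4}

Run:
[0] read 'c'  n0⇒n22
[1] read 'e'  n22⇒n23
[2] read 'e'  n23⇒n24  ** P5@[0:2]
[3] read 'a'  n24⇒n0 (fail-walked)
[4] read 'b'  n0⇒n1
[5] read 'c'  n1⇒n2  ** P0@[4:5]
[6] read 'd'  n2⇒n3 (fail-walked)
[7] read 'e'  n3⇒n4
[8] read 'd'  n4⇒n5
[9] read 'c'  n5⇒n6  ** P1@[6:9],P7@[7:9]
[10] read 'e'  n6⇒n23 (fail-walked)
[11] read 'e'  n23⇒n24  ** P5@[9:11]
[12] read 'e'  n24⇒n9 (fail-walked)
[13] read 'a'  n9⇒n10
[14] read 'c'  n10⇒n11
[15] read 'a'  n11⇒n12  ** P2@[10:15]
[16] read 'b'  n12⇒n1 (fail-walked)
[17] read 'd'  n1⇒n3 (fail-walked)
[18] read 'e'  n3⇒n4
[19] read 'd'  n4⇒n5
[20] read 'c'  n5⇒n6  ** P1@[17:20],P7@[18:20]
[21] read 'e'  n6⇒n23 (fail-walked)
[22] read 'b'  n23⇒n1 (fail-walked)
[23] read 'd'  n1⇒n3 (fail-walked)
[24] read 'd'  n3⇒n3 (fail-walked)
[25] read 'e'  n3⇒n4
[26] read 'b'  n4⇒n25
[27] read 'e'  n25⇒n26  ** P6@[24:27]
[28] read 'b'  n26⇒n1 (fail-walked)
[29] read 'd'  n1⇒n3 (fail-walked)
[30] read 'b'  n3⇒n13
[31] read 'd'  n13⇒n14
[32] read 'c'  n14⇒n17 (fail-walked)
[33] read 'a'  n17⇒n18
[34] read 'b'  n18⇒n19
[35] read 'd'  n19⇒n20
[36] read 'd'  n20⇒n21  ** P4@[31:36]
[37] read 'e'  n21⇒n4 (fail-walked)
[38] read 'e'  n4⇒n8 (fail-walked)
[39] read 'e'  n8⇒n9
[40] read 'e'  n9⇒n9 (fail-walked)
[41] read 'a'  n9⇒n10
[42] read 'c'  n10⇒n11
[43] read 'a'  n11⇒n12  ** P2@[38:43]
[44] read 'e'  n12⇒n7 (fail-walked)
[45] read 'd'  n7⇒n27
[46] read 'c'  n27⇒n28  ** P7@[44:46]
[47] read 'b'  n28⇒n1 (fail-walked)
[48] read 'e'  n1⇒n7 (fail-walked)
[49] read 'd'  n7⇒n27
[50] read 'c'  n27⇒n28  ** P7@[48:50]
[51] read 'a'  n28⇒n18 (fail-walked)
[52] read 'b'  n18⇒n19
[53] read 'd'  n19⇒n20
[54] read 'd'  n20⇒n21  ** P4@[49:54]
[55] read 'b'  n21⇒n13 (fail-walked)

Matches: [[2,5],[5,0],[9,1],[9,7],[11,5],[15,2],[20,1],[20,7],[27,6],[36,4],[43,2],[46,7],[50,7],[54,4]]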